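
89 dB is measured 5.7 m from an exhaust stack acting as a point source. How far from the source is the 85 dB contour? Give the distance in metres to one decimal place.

The 4.0 dB drop corresponds to a distance ratio of 10^(4.0/20) for a point source.
r₂ = 5.7·10^((89−85)/20) = 5.7·10^(4.0/20) = 9.03 m.

9.0 m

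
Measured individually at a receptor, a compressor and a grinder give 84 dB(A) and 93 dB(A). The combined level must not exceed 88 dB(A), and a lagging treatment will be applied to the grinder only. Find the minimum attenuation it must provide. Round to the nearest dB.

7 dB

Fixed contribution from the other source: Σ 10^(L/10) = 10^(84/10) = 2.512e+08 (84.00 dB(A)).
The limit corresponds to 10^(88/10) = 6.310e+08; subtracting the fixed part leaves 3.798e+08 for the grinder, i.e. 85.80 dB(A).
Required insertion loss = 93 − 85.80 = 7.20 dB.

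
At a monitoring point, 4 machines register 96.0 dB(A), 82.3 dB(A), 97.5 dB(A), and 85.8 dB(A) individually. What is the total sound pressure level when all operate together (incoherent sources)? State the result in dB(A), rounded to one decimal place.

100.1 dB(A)

Incoherent sources combine by intensity addition: L_total = 10·log₁₀(Σ 10^(L_i/10)).
Σ 10^(L/10) = 10^(96.0/10) + 10^(82.3/10) + 10^(97.5/10) + 10^(85.8/10) = 1.015e+10.
L_total = 10·log₁₀(1.015e+10) = 100.07 dB(A).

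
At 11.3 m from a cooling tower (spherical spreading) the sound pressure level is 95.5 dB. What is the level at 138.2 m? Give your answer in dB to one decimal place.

Point-source attenuation: ΔL = 20·log₁₀(r₂/r₁) = 20·log₁₀(138.2/11.3) = 21.749 dB.
L₂ = 95.5 − 20·log₁₀(138.2/11.3) = 95.5 − 21.749 = 73.75 dB.

73.8 dB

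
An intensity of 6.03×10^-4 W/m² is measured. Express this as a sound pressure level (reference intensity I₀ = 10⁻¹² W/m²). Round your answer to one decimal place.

L = 10·log₁₀(I/I₀) = 10·log₁₀(6.03×10^-4/10⁻¹²) = 10·log₁₀(6.03×10^8).
L = 10·(0.7803 + 8) = 87.80 dB.

87.8 dB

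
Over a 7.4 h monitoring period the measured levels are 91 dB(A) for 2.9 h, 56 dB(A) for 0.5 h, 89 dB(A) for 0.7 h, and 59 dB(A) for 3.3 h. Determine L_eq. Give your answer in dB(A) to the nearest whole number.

L_eq = 10·log₁₀[(1/T)·Σ tᵢ·10^(Lᵢ/10)] with T = 7.4 h.
Σ tᵢ·10^(Lᵢ/10) = 2.9·10^(91/10) + 0.5·10^(56/10) + 0.7·10^(89/10) + 3.3·10^(59/10) = 4.210e+09.
L_eq = 10·log₁₀(4.210e+09/7.4) = 87.55 dB(A).

88 dB(A)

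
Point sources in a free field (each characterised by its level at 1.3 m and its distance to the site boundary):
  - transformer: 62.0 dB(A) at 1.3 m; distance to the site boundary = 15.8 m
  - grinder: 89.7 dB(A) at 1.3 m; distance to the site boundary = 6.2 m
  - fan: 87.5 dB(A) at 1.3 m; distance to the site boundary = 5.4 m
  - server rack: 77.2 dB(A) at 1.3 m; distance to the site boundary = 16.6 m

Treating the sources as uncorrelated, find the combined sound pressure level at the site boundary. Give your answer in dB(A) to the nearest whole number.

Apply inverse-square spreading to bring every level to the receiver, then sum 10^(L/10).
transformer: 62.0 − 20·log₁₀(15.8/1.3) = 62.0 − 21.69 = 40.31 dB(A).
grinder: 89.7 − 20·log₁₀(6.2/1.3) = 89.7 − 13.57 = 76.13 dB(A).
fan: 87.5 − 20·log₁₀(5.4/1.3) = 87.5 − 12.37 = 75.13 dB(A).
server rack: 77.2 − 20·log₁₀(16.6/1.3) = 77.2 − 22.12 = 55.08 dB(A).
Σ 10^(L/10) = 7.395e+07 → L_total = 10·log₁₀(7.395e+07) = 78.69 dB(A).

79 dB(A)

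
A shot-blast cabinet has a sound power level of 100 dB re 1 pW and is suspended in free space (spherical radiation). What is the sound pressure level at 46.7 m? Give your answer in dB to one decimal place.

55.6 dB

Free-field spherical radiation: L_p = L_w − 10·log₁₀(4π·r²), r = 46.7 m.
4π·r² = 2.741e+04 m², 10·log₁₀ of that is 44.378 dB.
L_p = 100 − 44.378 = 55.62 dB.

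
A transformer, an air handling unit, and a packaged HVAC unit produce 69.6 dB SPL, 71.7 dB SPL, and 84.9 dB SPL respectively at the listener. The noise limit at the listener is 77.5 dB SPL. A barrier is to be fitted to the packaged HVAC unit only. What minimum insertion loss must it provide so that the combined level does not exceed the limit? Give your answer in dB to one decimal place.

Fixed contribution from the other sources: Σ 10^(L/10) = 10^(69.6/10) + 10^(71.7/10) = 2.391e+07 (73.79 dB SPL).
The limit corresponds to 10^(77.5/10) = 5.623e+07; subtracting the fixed part leaves 3.232e+07 for the packaged HVAC unit, i.e. 75.10 dB SPL.
So the packaged HVAC unit must be reduced from 84.9 to 75.10 dB SPL: IL = 9.80 dB.

9.8 dB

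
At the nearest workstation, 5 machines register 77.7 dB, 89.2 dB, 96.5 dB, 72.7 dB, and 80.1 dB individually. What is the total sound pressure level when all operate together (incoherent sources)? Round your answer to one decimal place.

97.4 dB

For uncorrelated sources the intensities add, so convert each level to linear form, sum, and take 10·log₁₀ of the total.
Σ 10^(L/10) = 10^(77.7/10) + 10^(89.2/10) + 10^(96.5/10) + 10^(72.7/10) + 10^(80.1/10) = 5.478e+09.
L_total = 10·log₁₀(5.478e+09) = 97.39 dB.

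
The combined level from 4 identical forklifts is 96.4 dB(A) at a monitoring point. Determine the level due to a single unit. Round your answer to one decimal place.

Dividing the total intensity by 4 lowers the level by 10·log₁₀ 4 = 6.021 dB: L₁ = 96.4 − 6.021.

90.4 dB(A)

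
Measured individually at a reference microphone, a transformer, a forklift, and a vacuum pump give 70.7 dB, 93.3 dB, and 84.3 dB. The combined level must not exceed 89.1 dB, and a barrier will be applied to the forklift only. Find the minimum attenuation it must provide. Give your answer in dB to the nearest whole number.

6 dB

Everything except the forklift sums to 10^(70.7/10) + 10^(84.3/10) = 2.809e+08 in linear terms, 84.49 dB.
To meet 89.1 dB overall, the treated forklift may contribute at most 10^(89.1/10) − 2.809e+08 = 5.319e+08, i.e. 87.26 dB.
So the forklift must be reduced from 93.3 to 87.26 dB: IL = 6.04 dB.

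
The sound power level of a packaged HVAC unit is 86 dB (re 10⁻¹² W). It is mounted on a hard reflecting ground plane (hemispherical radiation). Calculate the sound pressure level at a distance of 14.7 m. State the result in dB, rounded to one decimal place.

Free-field hemispherical radiation: L_p = L_w − 10·log₁₀(2π·r²), r = 14.7 m.
2π·r² = 1358 m², 10·log₁₀ of that is 31.328 dB.
L_p = 86 − 31.328 = 54.67 dB.

54.7 dB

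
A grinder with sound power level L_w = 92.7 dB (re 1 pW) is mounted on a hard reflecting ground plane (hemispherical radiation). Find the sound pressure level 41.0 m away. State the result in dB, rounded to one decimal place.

52.5 dB

Free-field hemispherical radiation: L_p = L_w − 10·log₁₀(2π·r²), r = 41.0 m.
2π·r² = 1.056e+04 m², 10·log₁₀ of that is 40.237 dB.
L_p = 92.7 − 40.237 = 52.46 dB.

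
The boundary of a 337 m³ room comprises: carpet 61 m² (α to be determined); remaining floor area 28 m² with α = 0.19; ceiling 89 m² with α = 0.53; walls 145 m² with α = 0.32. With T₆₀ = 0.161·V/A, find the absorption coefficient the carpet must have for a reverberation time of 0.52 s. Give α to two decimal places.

0.09

From T₆₀ = 0.161·V/A, the target T₆₀ = 0.52 s needs A = 0.161·337/0.52 = 104.34 m².
Absorption from the other surfaces = 28·0.19 + 89·0.53 + 145·0.32 = 98.89 m², so the carpet must supply 5.45 m² over 61 m².
α = 5.45/61 = 0.089.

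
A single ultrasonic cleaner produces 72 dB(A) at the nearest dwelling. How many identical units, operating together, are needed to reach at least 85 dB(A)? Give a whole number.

20

N identical sources give L₁ + 10·log₁₀ N, so require 10·log₁₀ N ≥ 85 − 72 = 13.0 dB.
N ≥ 10^(13.0/10) = 19.953, so N = 20.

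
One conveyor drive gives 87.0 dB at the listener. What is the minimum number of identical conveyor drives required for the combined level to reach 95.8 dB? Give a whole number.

8

N identical sources give L₁ + 10·log₁₀ N, so require 10·log₁₀ N ≥ 95.8 − 87.0 = 8.8 dB.
N ≥ 10^(8.8/10) = 7.586, so N = 8.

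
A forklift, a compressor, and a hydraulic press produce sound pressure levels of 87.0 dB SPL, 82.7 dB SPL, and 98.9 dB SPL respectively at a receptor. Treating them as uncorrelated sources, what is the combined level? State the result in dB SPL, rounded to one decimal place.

For uncorrelated sources the intensities add, so convert each level to linear form, sum, and take 10·log₁₀ of the total.
Σ 10^(L/10) = 10^(87.0/10) + 10^(82.7/10) + 10^(98.9/10) = 8.450e+09.
L_total = 10·log₁₀(8.450e+09) = 99.27 dB SPL.

99.3 dB SPL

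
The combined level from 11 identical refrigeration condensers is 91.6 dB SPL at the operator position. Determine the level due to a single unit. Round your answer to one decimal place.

81.2 dB SPL

Dividing the total intensity by 11 lowers the level by 10·log₁₀ 11 = 10.414 dB: L₁ = 91.6 − 10.414.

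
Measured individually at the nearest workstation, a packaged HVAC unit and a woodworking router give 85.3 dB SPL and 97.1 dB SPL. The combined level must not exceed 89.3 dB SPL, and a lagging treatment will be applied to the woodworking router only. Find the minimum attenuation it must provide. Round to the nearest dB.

Fixed contribution from the other source: Σ 10^(L/10) = 10^(85.3/10) = 3.388e+08 (85.30 dB SPL).
To meet 89.3 dB SPL overall, the treated woodworking router may contribute at most 10^(89.3/10) − 3.388e+08 = 5.123e+08, i.e. 87.10 dB SPL.
Required insertion loss = 97.1 − 87.10 = 10.00 dB.

10 dB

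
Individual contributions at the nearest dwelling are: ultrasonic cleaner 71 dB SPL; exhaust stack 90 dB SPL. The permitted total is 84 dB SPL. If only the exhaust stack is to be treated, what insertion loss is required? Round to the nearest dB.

6 dB

Fixed contribution from the other source: Σ 10^(L/10) = 10^(71/10) = 1.259e+07 (71.00 dB SPL).
To meet 84 dB SPL overall, the treated exhaust stack may contribute at most 10^(84/10) − 1.259e+07 = 2.386e+08, i.e. 83.78 dB SPL.
Required insertion loss = 90 − 83.78 = 6.22 dB.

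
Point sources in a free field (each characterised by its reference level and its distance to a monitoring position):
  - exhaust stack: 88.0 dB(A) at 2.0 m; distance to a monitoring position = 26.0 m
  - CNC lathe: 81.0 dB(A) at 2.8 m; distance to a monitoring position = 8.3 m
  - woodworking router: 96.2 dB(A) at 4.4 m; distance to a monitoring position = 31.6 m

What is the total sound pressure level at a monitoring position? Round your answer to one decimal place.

First find each source's level at the receiver (point-source: −20·log₁₀(r/r_ref)), then combine on an intensity basis.
exhaust stack: 88.0 − 20·log₁₀(26.0/2.0) = 88.0 − 22.28 = 65.72 dB(A).
CNC lathe: 81.0 − 20·log₁₀(8.3/2.8) = 81.0 − 9.44 = 71.56 dB(A).
woodworking router: 96.2 − 20·log₁₀(31.6/4.4) = 96.2 − 17.12 = 79.08 dB(A).
Σ 10^(L/10) = 9.888e+07 → L_total = 10·log₁₀(9.888e+07) = 79.95 dB(A).

80.0 dB(A)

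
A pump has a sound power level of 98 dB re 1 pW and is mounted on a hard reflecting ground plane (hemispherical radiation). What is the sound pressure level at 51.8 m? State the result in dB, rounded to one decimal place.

Free-field hemispherical radiation: L_p = L_w − 10·log₁₀(2π·r²), r = 51.8 m.
2π·r² = 1.686e+04 m², 10·log₁₀ of that is 42.268 dB.
L_p = 98 − 42.268 = 55.73 dB.

55.7 dB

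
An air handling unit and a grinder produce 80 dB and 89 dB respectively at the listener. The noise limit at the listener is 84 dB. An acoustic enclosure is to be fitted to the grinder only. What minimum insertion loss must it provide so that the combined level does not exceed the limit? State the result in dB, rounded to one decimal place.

7.2 dB

Fixed contribution from the other source: Σ 10^(L/10) = 10^(80/10) = 1.000e+08 (80.00 dB).
The limit corresponds to 10^(84/10) = 2.512e+08; subtracting the fixed part leaves 1.512e+08 for the grinder, i.e. 81.80 dB.
So the grinder must be reduced from 89 to 81.80 dB: IL = 7.20 dB.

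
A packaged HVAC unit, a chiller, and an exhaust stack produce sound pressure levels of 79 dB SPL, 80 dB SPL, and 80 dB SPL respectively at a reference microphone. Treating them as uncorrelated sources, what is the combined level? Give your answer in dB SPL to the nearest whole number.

84 dB SPL

For uncorrelated sources the intensities add, so convert each level to linear form, sum, and take 10·log₁₀ of the total.
Σ 10^(L/10) = 10^(79/10) + 10^(80/10) + 10^(80/10) = 2.794e+08.
L_total = 10·log₁₀(2.794e+08) = 84.46 dB SPL.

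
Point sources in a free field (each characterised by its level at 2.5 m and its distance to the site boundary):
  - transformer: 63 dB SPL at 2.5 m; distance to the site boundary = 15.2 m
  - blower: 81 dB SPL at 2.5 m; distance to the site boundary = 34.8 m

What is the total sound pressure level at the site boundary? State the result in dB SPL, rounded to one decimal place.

58.5 dB SPL

Propagate each source to the receiver with L = L_ref − 20·log₁₀(r/r_ref), then add intensities.
transformer: 63 − 20·log₁₀(15.2/2.5) = 63 − 15.68 = 47.32 dB SPL.
blower: 81 − 20·log₁₀(34.8/2.5) = 81 − 22.87 = 58.13 dB SPL.
Σ 10^(L/10) = 7.037e+05 → L_total = 10·log₁₀(7.037e+05) = 58.47 dB SPL.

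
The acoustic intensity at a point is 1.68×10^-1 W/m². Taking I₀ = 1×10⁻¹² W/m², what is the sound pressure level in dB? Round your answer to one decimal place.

Dividing by I₀ shifts the exponent by 12: I/I₀ = 1.68×10^11.
L = 10·(0.2253 + 11) = 112.25 dB.

112.3 dB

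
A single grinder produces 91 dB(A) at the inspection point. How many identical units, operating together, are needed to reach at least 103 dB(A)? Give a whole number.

The shortfall is 103 − 91 = 12.0 dB, and N units add 10·log₁₀ N, so need 10·log₁₀ N ≥ 12.0.
N ≥ 10^(12.0/10) = 15.849, so N = 16.

16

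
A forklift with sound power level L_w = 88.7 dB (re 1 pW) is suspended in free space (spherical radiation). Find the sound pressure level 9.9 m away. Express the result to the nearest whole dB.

58 dB

The power spreads over a sphere of area 4π·r², so L_p = L_w − 10·log₁₀(4π·r²).
4π·r² = 1232 m², 10·log₁₀ of that is 30.905 dB.
L_p = 88.7 − 30.905 = 57.80 dB.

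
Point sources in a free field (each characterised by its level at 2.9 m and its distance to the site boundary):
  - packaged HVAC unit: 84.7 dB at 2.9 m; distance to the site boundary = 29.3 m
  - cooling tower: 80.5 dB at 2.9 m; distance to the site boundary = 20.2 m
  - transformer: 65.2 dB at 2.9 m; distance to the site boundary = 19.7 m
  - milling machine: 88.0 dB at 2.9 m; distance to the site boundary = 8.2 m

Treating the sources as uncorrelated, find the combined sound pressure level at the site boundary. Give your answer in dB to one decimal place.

First find each source's level at the receiver (point-source: −20·log₁₀(r/r_ref)), then combine on an intensity basis.
packaged HVAC unit: 84.7 − 20·log₁₀(29.3/2.9) = 84.7 − 20.09 = 64.61 dB.
cooling tower: 80.5 − 20·log₁₀(20.2/2.9) = 80.5 − 16.86 = 63.64 dB.
transformer: 65.2 − 20·log₁₀(19.7/2.9) = 65.2 − 16.64 = 48.56 dB.
milling machine: 88.0 − 20·log₁₀(8.2/2.9) = 88.0 − 9.03 = 78.97 dB.
Σ 10^(L/10) = 8.419e+07 → L_total = 10·log₁₀(8.419e+07) = 79.25 dB.

79.3 dB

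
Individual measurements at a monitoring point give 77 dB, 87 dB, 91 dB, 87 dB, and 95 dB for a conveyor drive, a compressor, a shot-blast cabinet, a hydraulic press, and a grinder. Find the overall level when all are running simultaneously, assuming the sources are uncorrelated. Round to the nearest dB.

97 dB

Incoherent sources combine by intensity addition: L_total = 10·log₁₀(Σ 10^(L_i/10)).
Σ 10^(L/10) = 10^(77/10) + 10^(87/10) + 10^(91/10) + 10^(87/10) + 10^(95/10) = 5.474e+09.
L_total = 10·log₁₀(5.474e+09) = 97.38 dB.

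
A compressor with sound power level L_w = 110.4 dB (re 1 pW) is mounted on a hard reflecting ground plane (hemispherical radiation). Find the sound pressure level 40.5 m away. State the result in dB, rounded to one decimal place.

The power spreads over a hemisphere of area 2π·r², so L_p = L_w − 10·log₁₀(2π·r²).
2π·r² = 1.031e+04 m², 10·log₁₀ of that is 40.131 dB.
L_p = 110.4 − 40.131 = 70.27 dB.

70.3 dB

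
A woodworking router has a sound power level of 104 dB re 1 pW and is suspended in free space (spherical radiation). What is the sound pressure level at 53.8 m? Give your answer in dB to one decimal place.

58.4 dB

L_p = L_w − 10·log₁₀(4π·r²) with r = 53.8 m.
4π·r² = 3.637e+04 m², 10·log₁₀ of that is 45.608 dB.
L_p = 104 − 45.608 = 58.39 dB.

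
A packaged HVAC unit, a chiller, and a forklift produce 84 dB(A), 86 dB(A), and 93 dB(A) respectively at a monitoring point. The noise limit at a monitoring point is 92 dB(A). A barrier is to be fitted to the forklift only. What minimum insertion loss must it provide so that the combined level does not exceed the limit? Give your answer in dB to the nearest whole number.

The untreated sources together contribute 10^(84/10) + 10^(86/10) = 6.493e+08, i.e. 88.12 dB(A).
To meet 92 dB(A) overall, the treated forklift may contribute at most 10^(92/10) − 6.493e+08 = 9.356e+08, i.e. 89.71 dB(A).
So the forklift must be reduced from 93 to 89.71 dB(A): IL = 3.29 dB.

3 dB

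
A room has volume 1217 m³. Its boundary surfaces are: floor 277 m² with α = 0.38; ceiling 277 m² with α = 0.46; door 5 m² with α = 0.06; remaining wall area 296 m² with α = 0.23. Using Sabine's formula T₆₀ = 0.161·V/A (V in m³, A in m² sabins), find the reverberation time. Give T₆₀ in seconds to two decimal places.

Total absorption A = 277·0.38 + 277·0.46 + 5·0.06 + 296·0.23 = 301.06 m² sabins.
T₆₀ = 0.161·V/A = 0.161·1217/301.06 = 0.651 s.

0.65 s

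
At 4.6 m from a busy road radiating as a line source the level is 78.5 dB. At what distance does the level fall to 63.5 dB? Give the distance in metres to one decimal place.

145.5 m

Line-source spreading drops the level by 10·log₁₀(r₂/r₁); inverting, r₂/r₁ = 10^(ΔL/10).
r₂ = 4.6·10^((78.5−63.5)/10) = 4.6·10^(15.0/10) = 145.46 m.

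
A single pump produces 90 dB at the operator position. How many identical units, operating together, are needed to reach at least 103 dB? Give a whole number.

20

The shortfall is 103 − 90 = 13.0 dB, and N units add 10·log₁₀ N, so need 10·log₁₀ N ≥ 13.0.
N ≥ 10^(13.0/10) = 19.953, so N = 20.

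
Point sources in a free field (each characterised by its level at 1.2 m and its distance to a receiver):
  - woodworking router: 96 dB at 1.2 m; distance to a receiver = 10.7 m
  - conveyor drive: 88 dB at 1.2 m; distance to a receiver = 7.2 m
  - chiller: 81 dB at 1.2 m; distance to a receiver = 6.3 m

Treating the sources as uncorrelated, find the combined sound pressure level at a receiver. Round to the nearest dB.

First find each source's level at the receiver (point-source: −20·log₁₀(r/r_ref)), then combine on an intensity basis.
woodworking router: 96 − 20·log₁₀(10.7/1.2) = 96 − 19.00 = 77.00 dB.
conveyor drive: 88 − 20·log₁₀(7.2/1.2) = 88 − 15.56 = 72.44 dB.
chiller: 81 − 20·log₁₀(6.3/1.2) = 81 − 14.40 = 66.60 dB.
Σ 10^(L/10) = 7.217e+07 → L_total = 10·log₁₀(7.217e+07) = 78.58 dB.

79 dB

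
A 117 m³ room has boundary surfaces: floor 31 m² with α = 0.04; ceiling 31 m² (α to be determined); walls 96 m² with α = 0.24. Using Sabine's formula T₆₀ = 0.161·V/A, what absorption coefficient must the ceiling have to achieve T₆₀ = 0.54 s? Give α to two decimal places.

From T₆₀ = 0.161·V/A, the target T₆₀ = 0.54 s needs A = 0.161·117/0.54 = 34.88 m².
Absorption from the other surfaces = 31·0.04 + 96·0.24 = 24.28 m², so the ceiling must supply 10.60 m² over 31 m².
α = 10.60/31 = 0.342.

0.34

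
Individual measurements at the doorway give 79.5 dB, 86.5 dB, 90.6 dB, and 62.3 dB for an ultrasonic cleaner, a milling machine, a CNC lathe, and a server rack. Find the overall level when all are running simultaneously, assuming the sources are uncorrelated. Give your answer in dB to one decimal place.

92.3 dB

For uncorrelated sources the intensities add, so convert each level to linear form, sum, and take 10·log₁₀ of the total.
Σ 10^(L/10) = 10^(79.5/10) + 10^(86.5/10) + 10^(90.6/10) + 10^(62.3/10) = 1.686e+09.
L_total = 10·log₁₀(1.686e+09) = 92.27 dB.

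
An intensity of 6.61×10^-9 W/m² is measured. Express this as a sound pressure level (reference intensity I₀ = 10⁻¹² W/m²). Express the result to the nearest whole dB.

38 dB

I/I₀ = 6.61×10^-9/10⁻¹² = 6.61×10^3, and L = 10·log₁₀(I/I₀).
L = 10·(0.8202 + 3) = 38.20 dB.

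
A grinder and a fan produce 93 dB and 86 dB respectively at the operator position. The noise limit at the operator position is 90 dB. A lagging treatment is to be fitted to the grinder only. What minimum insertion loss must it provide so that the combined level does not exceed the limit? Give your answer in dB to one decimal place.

5.2 dB

Fixed contribution from the other source: Σ 10^(L/10) = 10^(86/10) = 3.981e+08 (86.00 dB).
The limit corresponds to 10^(90/10) = 1.000e+09; subtracting the fixed part leaves 6.019e+08 for the grinder, i.e. 87.80 dB.
So the grinder must be reduced from 93 to 87.80 dB: IL = 5.20 dB.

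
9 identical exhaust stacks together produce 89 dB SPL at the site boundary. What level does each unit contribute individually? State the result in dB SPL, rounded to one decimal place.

For N identical incoherent sources L_total = L₁ + 10·log₁₀ N, so L₁ = 89 − 10·log₁₀(9) = 89 − 9.542.

79.5 dB SPL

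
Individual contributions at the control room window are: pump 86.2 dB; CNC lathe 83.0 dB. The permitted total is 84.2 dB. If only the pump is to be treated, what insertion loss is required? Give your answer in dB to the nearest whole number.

Everything except the pump sums to 10^(83.0/10) = 1.995e+08 in linear terms, 83.00 dB.
To meet 84.2 dB overall, the treated pump may contribute at most 10^(84.2/10) − 1.995e+08 = 6.350e+07, i.e. 78.03 dB.
Required insertion loss = 86.2 − 78.03 = 8.17 dB.

8 dB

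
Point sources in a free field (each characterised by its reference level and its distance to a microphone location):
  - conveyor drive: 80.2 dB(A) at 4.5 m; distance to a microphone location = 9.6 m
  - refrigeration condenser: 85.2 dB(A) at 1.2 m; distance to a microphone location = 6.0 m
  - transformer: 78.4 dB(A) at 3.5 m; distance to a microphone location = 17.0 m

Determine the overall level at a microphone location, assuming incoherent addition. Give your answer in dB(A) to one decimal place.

Propagate each source to the receiver with L = L_ref − 20·log₁₀(r/r_ref), then add intensities.
conveyor drive: 80.2 − 20·log₁₀(9.6/4.5) = 80.2 − 6.58 = 73.62 dB(A).
refrigeration condenser: 85.2 − 20·log₁₀(6.0/1.2) = 85.2 − 13.98 = 71.22 dB(A).
transformer: 78.4 − 20·log₁₀(17.0/3.5) = 78.4 − 13.73 = 64.67 dB(A).
Σ 10^(L/10) = 3.919e+07 → L_total = 10·log₁₀(3.919e+07) = 75.93 dB(A).

75.9 dB(A)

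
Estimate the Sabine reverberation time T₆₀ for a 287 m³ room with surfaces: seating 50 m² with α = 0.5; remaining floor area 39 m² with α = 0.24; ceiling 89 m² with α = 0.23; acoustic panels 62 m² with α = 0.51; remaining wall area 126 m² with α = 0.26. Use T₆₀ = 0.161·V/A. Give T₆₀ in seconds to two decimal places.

0.39 s

A = Σ Sᵢαᵢ = 50·0.5 + 39·0.24 + 89·0.23 + 62·0.51 + 126·0.26 = 119.21 m².
T₆₀ = 0.161 × 287 / 119.21 = 0.388 s.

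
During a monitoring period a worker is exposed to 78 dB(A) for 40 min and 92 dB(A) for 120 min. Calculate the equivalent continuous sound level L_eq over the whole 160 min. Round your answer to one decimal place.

L_eq = 10·log₁₀[(1/T)·Σ tᵢ·10^(Lᵢ/10)] with T = 160 min.
Σ tᵢ·10^(Lᵢ/10) = 40·10^(78/10) + 120·10^(92/10) = 1.927e+11.
L_eq = 10·log₁₀(1.927e+11/160) = 90.81 dB(A).

90.8 dB(A)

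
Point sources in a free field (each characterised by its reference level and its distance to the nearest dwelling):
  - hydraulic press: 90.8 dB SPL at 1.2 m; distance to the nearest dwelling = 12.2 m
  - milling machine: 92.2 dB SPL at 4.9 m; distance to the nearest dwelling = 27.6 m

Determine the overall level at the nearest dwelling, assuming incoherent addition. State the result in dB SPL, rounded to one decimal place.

78.1 dB SPL

Propagate each source to the receiver with L = L_ref − 20·log₁₀(r/r_ref), then add intensities.
hydraulic press: 90.8 − 20·log₁₀(12.2/1.2) = 90.8 − 20.14 = 70.66 dB SPL.
milling machine: 92.2 − 20·log₁₀(27.6/4.9) = 92.2 − 15.01 = 77.19 dB SPL.
Σ 10^(L/10) = 6.394e+07 → L_total = 10·log₁₀(6.394e+07) = 78.06 dB SPL.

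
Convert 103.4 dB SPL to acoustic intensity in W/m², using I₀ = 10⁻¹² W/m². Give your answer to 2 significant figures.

I/I₀ = 10^(103.4/10) = 2.188e+10, so I = 2.188e+10 × 10⁻¹² W/m².

0.022 W/m²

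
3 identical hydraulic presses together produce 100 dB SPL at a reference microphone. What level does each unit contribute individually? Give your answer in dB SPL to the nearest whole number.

95 dB SPL

Dividing the total intensity by 3 lowers the level by 10·log₁₀ 3 = 4.771 dB: L₁ = 100 − 4.771.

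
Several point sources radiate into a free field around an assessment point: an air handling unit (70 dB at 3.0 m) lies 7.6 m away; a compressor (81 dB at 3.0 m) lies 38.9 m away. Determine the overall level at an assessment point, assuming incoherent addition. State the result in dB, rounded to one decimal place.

63.6 dB

First find each source's level at the receiver (point-source: −20·log₁₀(r/r_ref)), then combine on an intensity basis.
air handling unit: 70 − 20·log₁₀(7.6/3.0) = 70 − 8.07 = 61.93 dB.
compressor: 81 − 20·log₁₀(38.9/3.0) = 81 − 22.26 = 58.74 dB.
Σ 10^(L/10) = 2.307e+06 → L_total = 10·log₁₀(2.307e+06) = 63.63 dB.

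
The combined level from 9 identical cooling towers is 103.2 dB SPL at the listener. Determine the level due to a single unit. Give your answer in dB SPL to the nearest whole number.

9 equal contributions raise the level by 10·log₁₀ 9 = 9.542 dB, so each unit alone gives 103.2 − 9.542.

94 dB SPL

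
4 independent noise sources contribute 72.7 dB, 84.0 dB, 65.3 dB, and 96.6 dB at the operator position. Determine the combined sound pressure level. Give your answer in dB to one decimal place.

Incoherent sources combine by intensity addition: L_total = 10·log₁₀(Σ 10^(L_i/10)).
Σ 10^(L/10) = 10^(72.7/10) + 10^(84.0/10) + 10^(65.3/10) + 10^(96.6/10) = 4.844e+09.
L_total = 10·log₁₀(4.844e+09) = 96.85 dB.

96.9 dB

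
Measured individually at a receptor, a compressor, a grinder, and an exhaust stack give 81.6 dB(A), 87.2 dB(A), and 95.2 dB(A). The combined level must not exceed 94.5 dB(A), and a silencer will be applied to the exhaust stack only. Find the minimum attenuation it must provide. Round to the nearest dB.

2 dB

Everything except the exhaust stack sums to 10^(81.6/10) + 10^(87.2/10) = 6.694e+08 in linear terms, 88.26 dB(A).
To meet 94.5 dB(A) overall, the treated exhaust stack may contribute at most 10^(94.5/10) − 6.694e+08 = 2.149e+09, i.e. 93.32 dB(A).
Required insertion loss = 95.2 − 93.32 = 1.88 dB.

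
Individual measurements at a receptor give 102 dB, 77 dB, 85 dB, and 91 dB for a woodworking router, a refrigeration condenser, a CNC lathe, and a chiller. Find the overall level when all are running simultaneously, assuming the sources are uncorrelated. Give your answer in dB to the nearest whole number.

102 dB

Incoherent sources combine by intensity addition: L_total = 10·log₁₀(Σ 10^(L_i/10)).
Σ 10^(L/10) = 10^(102/10) + 10^(77/10) + 10^(85/10) + 10^(91/10) = 1.747e+10.
L_total = 10·log₁₀(1.747e+10) = 102.42 dB.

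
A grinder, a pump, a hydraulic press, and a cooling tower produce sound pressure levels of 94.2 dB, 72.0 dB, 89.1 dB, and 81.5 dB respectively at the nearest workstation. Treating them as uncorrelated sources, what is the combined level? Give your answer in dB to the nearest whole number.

For uncorrelated sources the intensities add, so convert each level to linear form, sum, and take 10·log₁₀ of the total.
Σ 10^(L/10) = 10^(94.2/10) + 10^(72.0/10) + 10^(89.1/10) + 10^(81.5/10) = 3.600e+09.
L_total = 10·log₁₀(3.600e+09) = 95.56 dB.

96 dB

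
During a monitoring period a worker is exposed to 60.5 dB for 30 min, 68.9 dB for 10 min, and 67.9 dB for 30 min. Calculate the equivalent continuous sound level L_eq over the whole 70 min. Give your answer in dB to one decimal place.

The energy average is taken in the linear domain: L_eq = 10·log₁₀[(Σ tᵢ·10^(Lᵢ/10))/T], T = 70 min.
Σ tᵢ·10^(Lᵢ/10) = 30·10^(60.5/10) + 10·10^(68.9/10) + 30·10^(67.9/10) = 2.963e+08.
L_eq = 10·log₁₀(2.963e+08/70) = 66.27 dB.

66.3 dB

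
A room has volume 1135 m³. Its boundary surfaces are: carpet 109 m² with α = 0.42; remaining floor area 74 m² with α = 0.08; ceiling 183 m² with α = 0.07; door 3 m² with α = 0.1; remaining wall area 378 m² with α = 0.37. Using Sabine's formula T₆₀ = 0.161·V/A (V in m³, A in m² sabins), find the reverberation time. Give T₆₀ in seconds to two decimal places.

Summing Sᵢαᵢ: 109·0.42 + 74·0.08 + 183·0.07 + 3·0.1 + 378·0.37 = 204.67 m².
T₆₀ = 0.161·V/A = 0.161·1135/204.67 = 0.893 s.

0.89 s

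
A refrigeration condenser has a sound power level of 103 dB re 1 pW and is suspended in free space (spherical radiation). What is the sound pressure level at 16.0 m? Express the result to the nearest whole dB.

The power spreads over a sphere of area 4π·r², so L_p = L_w − 10·log₁₀(4π·r²).
4π·r² = 3217 m², 10·log₁₀ of that is 35.074 dB.
L_p = 103 − 35.074 = 67.93 dB.

68 dB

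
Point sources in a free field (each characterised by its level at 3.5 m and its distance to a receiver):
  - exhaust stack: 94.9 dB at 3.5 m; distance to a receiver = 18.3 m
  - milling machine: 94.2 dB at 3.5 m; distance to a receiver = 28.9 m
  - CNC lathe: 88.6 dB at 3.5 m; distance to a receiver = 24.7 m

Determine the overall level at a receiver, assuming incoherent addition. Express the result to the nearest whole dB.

Apply inverse-square spreading to bring every level to the receiver, then sum 10^(L/10).
exhaust stack: 94.9 − 20·log₁₀(18.3/3.5) = 94.9 − 14.37 = 80.53 dB.
milling machine: 94.2 − 20·log₁₀(28.9/3.5) = 94.2 − 18.34 = 75.86 dB.
CNC lathe: 88.6 − 20·log₁₀(24.7/3.5) = 88.6 − 16.97 = 71.63 dB.
Σ 10^(L/10) = 1.662e+08 → L_total = 10·log₁₀(1.662e+08) = 82.21 dB.

82 dB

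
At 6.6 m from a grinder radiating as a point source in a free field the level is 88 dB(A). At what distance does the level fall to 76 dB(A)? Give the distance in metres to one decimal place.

The 12.0 dB drop corresponds to a distance ratio of 10^(12.0/20) for a point source.
r₂ = 6.6·10^((88−76)/20) = 6.6·10^(12.0/20) = 26.28 m.

26.3 m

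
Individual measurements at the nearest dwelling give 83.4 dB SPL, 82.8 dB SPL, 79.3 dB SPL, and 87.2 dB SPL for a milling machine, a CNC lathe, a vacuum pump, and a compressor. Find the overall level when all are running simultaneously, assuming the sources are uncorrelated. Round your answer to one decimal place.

90.1 dB SPL

Incoherent sources combine by intensity addition: L_total = 10·log₁₀(Σ 10^(L_i/10)).
Σ 10^(L/10) = 10^(83.4/10) + 10^(82.8/10) + 10^(79.3/10) + 10^(87.2/10) = 1.019e+09.
L_total = 10·log₁₀(1.019e+09) = 90.08 dB SPL.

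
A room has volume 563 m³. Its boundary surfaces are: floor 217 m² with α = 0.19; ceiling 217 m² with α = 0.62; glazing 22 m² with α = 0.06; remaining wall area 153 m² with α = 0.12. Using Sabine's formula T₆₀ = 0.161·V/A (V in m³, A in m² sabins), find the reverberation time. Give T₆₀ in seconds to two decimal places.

0.46 s

Summing Sᵢαᵢ: 217·0.19 + 217·0.62 + 22·0.06 + 153·0.12 = 195.45 m².
T₆₀ = 0.161 × 563 / 195.45 = 0.464 s.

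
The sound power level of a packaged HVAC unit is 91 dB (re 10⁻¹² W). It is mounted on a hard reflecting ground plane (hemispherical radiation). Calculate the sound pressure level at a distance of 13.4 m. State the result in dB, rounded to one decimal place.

The power spreads over a hemisphere of area 2π·r², so L_p = L_w − 10·log₁₀(2π·r²).
2π·r² = 1128 m², 10·log₁₀ of that is 30.524 dB.
L_p = 91 − 30.524 = 60.48 dB.

60.5 dB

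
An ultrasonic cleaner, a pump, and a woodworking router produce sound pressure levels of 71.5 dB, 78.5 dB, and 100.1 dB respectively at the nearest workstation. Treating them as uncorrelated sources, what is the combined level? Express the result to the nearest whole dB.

For uncorrelated sources the intensities add, so convert each level to linear form, sum, and take 10·log₁₀ of the total.
Σ 10^(L/10) = 10^(71.5/10) + 10^(78.5/10) + 10^(100.1/10) = 1.032e+10.
L_total = 10·log₁₀(1.032e+10) = 100.14 dB.

100 dB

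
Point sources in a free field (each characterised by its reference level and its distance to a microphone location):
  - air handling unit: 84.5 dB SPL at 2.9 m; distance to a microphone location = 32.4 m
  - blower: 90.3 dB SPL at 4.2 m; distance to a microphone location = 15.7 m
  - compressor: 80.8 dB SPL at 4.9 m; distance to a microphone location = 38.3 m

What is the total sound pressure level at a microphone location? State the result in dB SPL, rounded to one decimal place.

Propagate each source to the receiver with L = L_ref − 20·log₁₀(r/r_ref), then add intensities.
air handling unit: 84.5 − 20·log₁₀(32.4/2.9) = 84.5 − 20.96 = 63.54 dB SPL.
blower: 90.3 − 20·log₁₀(15.7/4.2) = 90.3 − 11.45 = 78.85 dB SPL.
compressor: 80.8 − 20·log₁₀(38.3/4.9) = 80.8 − 17.86 = 62.94 dB SPL.
Σ 10^(L/10) = 8.091e+07 → L_total = 10·log₁₀(8.091e+07) = 79.08 dB SPL.

79.1 dB SPL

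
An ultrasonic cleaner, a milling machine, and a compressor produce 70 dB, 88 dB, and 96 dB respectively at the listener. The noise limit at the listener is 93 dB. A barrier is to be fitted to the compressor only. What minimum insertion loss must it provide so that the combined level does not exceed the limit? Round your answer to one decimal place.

4.7 dB

The untreated sources together contribute 10^(70/10) + 10^(88/10) = 6.410e+08, i.e. 88.07 dB.
The limit corresponds to 10^(93/10) = 1.995e+09; subtracting the fixed part leaves 1.354e+09 for the compressor, i.e. 91.32 dB.
Required insertion loss = 96 − 91.32 = 4.68 dB.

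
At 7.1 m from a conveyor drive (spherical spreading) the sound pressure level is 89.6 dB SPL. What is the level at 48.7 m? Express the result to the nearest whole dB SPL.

73 dB SPL

Spherical spreading from a point source gives a 20·log₁₀(r₂/r₁) drop.
L₂ = 89.6 − 20·log₁₀(48.7/7.1) = 89.6 − 16.725 = 72.87 dB SPL.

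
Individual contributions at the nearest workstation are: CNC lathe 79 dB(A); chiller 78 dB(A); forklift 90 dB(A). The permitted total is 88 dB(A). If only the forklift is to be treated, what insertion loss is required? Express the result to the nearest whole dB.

3 dB

Everything except the forklift sums to 10^(79/10) + 10^(78/10) = 1.425e+08 in linear terms, 81.54 dB(A).
To meet 88 dB(A) overall, the treated forklift may contribute at most 10^(88/10) − 1.425e+08 = 4.884e+08, i.e. 86.89 dB(A).
Required insertion loss = 90 − 86.89 = 3.11 dB.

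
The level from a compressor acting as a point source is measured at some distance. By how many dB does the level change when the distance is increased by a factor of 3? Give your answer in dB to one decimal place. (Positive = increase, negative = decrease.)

A point source loses 6 dB per doubling of distance; generally ΔL = −20·log₁₀(r₂/r₁).
ΔL = −20·log₁₀(3) = -9.54 dB.

-9.5 dB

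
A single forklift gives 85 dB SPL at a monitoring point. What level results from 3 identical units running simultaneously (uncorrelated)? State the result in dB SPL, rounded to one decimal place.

89.8 dB SPL

N identical incoherent sources raise the level by 10·log₁₀ N.
L_total = 85 + 10·log₁₀(3) = 85 + 4.771 = 89.77 dB SPL.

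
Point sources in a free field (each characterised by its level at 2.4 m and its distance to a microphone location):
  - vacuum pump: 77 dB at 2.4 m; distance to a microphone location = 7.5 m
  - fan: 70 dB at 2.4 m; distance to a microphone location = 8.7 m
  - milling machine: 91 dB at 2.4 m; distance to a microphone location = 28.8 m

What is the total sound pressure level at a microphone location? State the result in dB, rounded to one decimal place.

Apply inverse-square spreading to bring every level to the receiver, then sum 10^(L/10).
vacuum pump: 77 − 20·log₁₀(7.5/2.4) = 77 − 9.90 = 67.10 dB.
fan: 70 − 20·log₁₀(8.7/2.4) = 70 − 11.19 = 58.81 dB.
milling machine: 91 − 20·log₁₀(28.8/2.4) = 91 − 21.58 = 69.42 dB.
Σ 10^(L/10) = 1.464e+07 → L_total = 10·log₁₀(1.464e+07) = 71.65 dB.

71.7 dB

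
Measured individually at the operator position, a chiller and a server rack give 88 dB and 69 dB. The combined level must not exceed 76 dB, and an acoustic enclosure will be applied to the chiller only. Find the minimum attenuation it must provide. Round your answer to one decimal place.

Everything except the chiller sums to 10^(69/10) = 7.943e+06 in linear terms, 69.00 dB.
The limit corresponds to 10^(76/10) = 3.981e+07; subtracting the fixed part leaves 3.187e+07 for the chiller, i.e. 75.03 dB.
So the chiller must be reduced from 88 to 75.03 dB: IL = 12.97 dB.

13.0 dB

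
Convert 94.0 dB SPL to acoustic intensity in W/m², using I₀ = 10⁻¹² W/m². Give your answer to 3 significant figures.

0.00251 W/m²

I = I₀·10^(L/10) = 10⁻¹² × 10^(94.0/10) = 10^(-2.600).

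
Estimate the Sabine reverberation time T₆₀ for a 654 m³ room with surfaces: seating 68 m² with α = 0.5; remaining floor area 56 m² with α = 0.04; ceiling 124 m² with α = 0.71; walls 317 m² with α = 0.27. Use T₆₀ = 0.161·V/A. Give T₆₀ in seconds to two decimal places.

Summing Sᵢαᵢ: 68·0.5 + 56·0.04 + 124·0.71 + 317·0.27 = 209.87 m².
T₆₀ = 0.161·V/A = 0.161·654/209.87 = 0.502 s.

0.50 s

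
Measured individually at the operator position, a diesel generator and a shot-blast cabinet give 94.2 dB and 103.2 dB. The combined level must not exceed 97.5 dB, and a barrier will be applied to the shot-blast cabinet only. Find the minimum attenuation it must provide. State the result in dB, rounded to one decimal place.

8.4 dB

Fixed contribution from the other source: Σ 10^(L/10) = 10^(94.2/10) = 2.630e+09 (94.20 dB).
The limit corresponds to 10^(97.5/10) = 5.623e+09; subtracting the fixed part leaves 2.993e+09 for the shot-blast cabinet, i.e. 94.76 dB.
Required insertion loss = 103.2 − 94.76 = 8.44 dB.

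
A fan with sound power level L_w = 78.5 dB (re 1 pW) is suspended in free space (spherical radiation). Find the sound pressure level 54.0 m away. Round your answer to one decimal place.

The power spreads over a sphere of area 4π·r², so L_p = L_w − 10·log₁₀(4π·r²).
4π·r² = 3.664e+04 m², 10·log₁₀ of that is 45.640 dB.
L_p = 78.5 − 45.640 = 32.86 dB.

32.9 dB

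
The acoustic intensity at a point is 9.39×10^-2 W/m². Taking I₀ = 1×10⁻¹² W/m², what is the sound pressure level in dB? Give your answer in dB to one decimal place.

109.7 dB

I/I₀ = 9.39×10^-2/10⁻¹² = 9.39×10^10, and L = 10·log₁₀(I/I₀).
L = 10·(0.9727 + 10) = 109.73 dB.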